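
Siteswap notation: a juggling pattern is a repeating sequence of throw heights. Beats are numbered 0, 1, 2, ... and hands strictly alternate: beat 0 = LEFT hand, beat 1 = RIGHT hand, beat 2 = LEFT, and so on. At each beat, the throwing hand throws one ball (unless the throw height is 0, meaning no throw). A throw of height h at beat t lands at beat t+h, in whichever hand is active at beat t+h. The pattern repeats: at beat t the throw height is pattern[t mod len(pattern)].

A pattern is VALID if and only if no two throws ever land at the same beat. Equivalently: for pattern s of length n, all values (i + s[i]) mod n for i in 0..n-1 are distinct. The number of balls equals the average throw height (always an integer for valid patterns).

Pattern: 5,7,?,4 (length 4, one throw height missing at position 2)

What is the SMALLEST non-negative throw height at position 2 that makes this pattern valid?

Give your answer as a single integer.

Answer: 0

Derivation:
i=0: (0 + 5) mod 4 = 1
i=1: (1 + 7) mod 4 = 0
i=2: s[i]=? (unknown)
i=3: (3 + 4) mod 4 = 3
Known residues: [0, 1, 3]; need a permutation of 0..3, so missing residue r = 2
Need (2 + s) mod 4 = 2; smallest s = (2 - 2) mod 4 = 0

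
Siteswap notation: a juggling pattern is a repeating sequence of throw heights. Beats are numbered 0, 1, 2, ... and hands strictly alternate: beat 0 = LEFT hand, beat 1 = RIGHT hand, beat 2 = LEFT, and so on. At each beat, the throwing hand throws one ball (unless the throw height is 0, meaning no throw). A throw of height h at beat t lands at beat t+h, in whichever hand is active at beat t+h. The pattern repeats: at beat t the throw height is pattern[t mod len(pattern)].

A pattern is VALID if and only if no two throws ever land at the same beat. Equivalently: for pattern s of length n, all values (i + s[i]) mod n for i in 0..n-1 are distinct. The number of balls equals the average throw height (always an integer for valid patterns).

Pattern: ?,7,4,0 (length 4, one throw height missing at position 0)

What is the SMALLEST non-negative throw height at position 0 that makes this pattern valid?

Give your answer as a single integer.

i=0: s[i]=? (unknown)
i=1: (1 + 7) mod 4 = 0
i=2: (2 + 4) mod 4 = 2
i=3: (3 + 0) mod 4 = 3
Known residues: [0, 2, 3]; need a permutation of 0..3, so missing residue r = 1
Need (0 + s) mod 4 = 1; smallest s = (1 - 0) mod 4 = 1

Answer: 1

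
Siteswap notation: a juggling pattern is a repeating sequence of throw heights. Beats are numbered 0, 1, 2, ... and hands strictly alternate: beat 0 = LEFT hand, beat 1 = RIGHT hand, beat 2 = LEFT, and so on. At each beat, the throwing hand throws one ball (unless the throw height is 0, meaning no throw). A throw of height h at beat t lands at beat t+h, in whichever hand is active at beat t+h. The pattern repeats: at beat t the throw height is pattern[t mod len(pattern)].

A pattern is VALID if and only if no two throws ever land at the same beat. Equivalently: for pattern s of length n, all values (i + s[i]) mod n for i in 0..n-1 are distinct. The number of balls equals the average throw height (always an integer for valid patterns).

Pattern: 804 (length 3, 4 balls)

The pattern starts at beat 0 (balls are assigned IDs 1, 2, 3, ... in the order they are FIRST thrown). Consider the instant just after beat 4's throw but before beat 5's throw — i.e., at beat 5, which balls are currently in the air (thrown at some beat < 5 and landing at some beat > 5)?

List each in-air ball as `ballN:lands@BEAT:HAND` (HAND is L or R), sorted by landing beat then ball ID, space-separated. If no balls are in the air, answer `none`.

Answer: ball2:lands@6:L ball1:lands@8:L ball3:lands@11:R

Derivation:
Beat 0 (L): throw ball1 h=8 -> lands@8:L; in-air after throw: [b1@8:L]
Beat 2 (L): throw ball2 h=4 -> lands@6:L; in-air after throw: [b2@6:L b1@8:L]
Beat 3 (R): throw ball3 h=8 -> lands@11:R; in-air after throw: [b2@6:L b1@8:L b3@11:R]
Beat 5 (R): throw ball4 h=4 -> lands@9:R; in-air after throw: [b2@6:L b1@8:L b4@9:R b3@11:R]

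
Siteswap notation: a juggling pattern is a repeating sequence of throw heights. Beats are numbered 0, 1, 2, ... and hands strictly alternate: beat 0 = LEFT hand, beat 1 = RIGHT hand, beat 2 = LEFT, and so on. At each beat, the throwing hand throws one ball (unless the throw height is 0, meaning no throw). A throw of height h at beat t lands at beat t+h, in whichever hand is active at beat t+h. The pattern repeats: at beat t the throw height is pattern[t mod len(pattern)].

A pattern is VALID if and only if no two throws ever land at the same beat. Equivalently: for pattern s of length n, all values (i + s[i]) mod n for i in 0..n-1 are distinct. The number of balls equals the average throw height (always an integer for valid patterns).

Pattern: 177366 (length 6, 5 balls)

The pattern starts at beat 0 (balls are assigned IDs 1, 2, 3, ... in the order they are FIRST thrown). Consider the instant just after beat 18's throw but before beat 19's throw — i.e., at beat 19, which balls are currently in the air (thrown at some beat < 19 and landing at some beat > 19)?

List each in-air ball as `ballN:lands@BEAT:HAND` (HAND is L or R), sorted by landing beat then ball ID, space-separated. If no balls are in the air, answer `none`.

Answer: ball2:lands@20:L ball3:lands@21:R ball4:lands@22:L ball5:lands@23:R

Derivation:
Beat 0 (L): throw ball1 h=1 -> lands@1:R; in-air after throw: [b1@1:R]
Beat 1 (R): throw ball1 h=7 -> lands@8:L; in-air after throw: [b1@8:L]
Beat 2 (L): throw ball2 h=7 -> lands@9:R; in-air after throw: [b1@8:L b2@9:R]
Beat 3 (R): throw ball3 h=3 -> lands@6:L; in-air after throw: [b3@6:L b1@8:L b2@9:R]
Beat 4 (L): throw ball4 h=6 -> lands@10:L; in-air after throw: [b3@6:L b1@8:L b2@9:R b4@10:L]
Beat 5 (R): throw ball5 h=6 -> lands@11:R; in-air after throw: [b3@6:L b1@8:L b2@9:R b4@10:L b5@11:R]
Beat 6 (L): throw ball3 h=1 -> lands@7:R; in-air after throw: [b3@7:R b1@8:L b2@9:R b4@10:L b5@11:R]
Beat 7 (R): throw ball3 h=7 -> lands@14:L; in-air after throw: [b1@8:L b2@9:R b4@10:L b5@11:R b3@14:L]
Beat 8 (L): throw ball1 h=7 -> lands@15:R; in-air after throw: [b2@9:R b4@10:L b5@11:R b3@14:L b1@15:R]
Beat 9 (R): throw ball2 h=3 -> lands@12:L; in-air after throw: [b4@10:L b5@11:R b2@12:L b3@14:L b1@15:R]
Beat 10 (L): throw ball4 h=6 -> lands@16:L; in-air after throw: [b5@11:R b2@12:L b3@14:L b1@15:R b4@16:L]
Beat 11 (R): throw ball5 h=6 -> lands@17:R; in-air after throw: [b2@12:L b3@14:L b1@15:R b4@16:L b5@17:R]
Beat 12 (L): throw ball2 h=1 -> lands@13:R; in-air after throw: [b2@13:R b3@14:L b1@15:R b4@16:L b5@17:R]
Beat 13 (R): throw ball2 h=7 -> lands@20:L; in-air after throw: [b3@14:L b1@15:R b4@16:L b5@17:R b2@20:L]
Beat 14 (L): throw ball3 h=7 -> lands@21:R; in-air after throw: [b1@15:R b4@16:L b5@17:R b2@20:L b3@21:R]
Beat 15 (R): throw ball1 h=3 -> lands@18:L; in-air after throw: [b4@16:L b5@17:R b1@18:L b2@20:L b3@21:R]
Beat 16 (L): throw ball4 h=6 -> lands@22:L; in-air after throw: [b5@17:R b1@18:L b2@20:L b3@21:R b4@22:L]
Beat 17 (R): throw ball5 h=6 -> lands@23:R; in-air after throw: [b1@18:L b2@20:L b3@21:R b4@22:L b5@23:R]
Beat 18 (L): throw ball1 h=1 -> lands@19:R; in-air after throw: [b1@19:R b2@20:L b3@21:R b4@22:L b5@23:R]
Beat 19 (R): throw ball1 h=7 -> lands@26:L; in-air after throw: [b2@20:L b3@21:R b4@22:L b5@23:R b1@26:L]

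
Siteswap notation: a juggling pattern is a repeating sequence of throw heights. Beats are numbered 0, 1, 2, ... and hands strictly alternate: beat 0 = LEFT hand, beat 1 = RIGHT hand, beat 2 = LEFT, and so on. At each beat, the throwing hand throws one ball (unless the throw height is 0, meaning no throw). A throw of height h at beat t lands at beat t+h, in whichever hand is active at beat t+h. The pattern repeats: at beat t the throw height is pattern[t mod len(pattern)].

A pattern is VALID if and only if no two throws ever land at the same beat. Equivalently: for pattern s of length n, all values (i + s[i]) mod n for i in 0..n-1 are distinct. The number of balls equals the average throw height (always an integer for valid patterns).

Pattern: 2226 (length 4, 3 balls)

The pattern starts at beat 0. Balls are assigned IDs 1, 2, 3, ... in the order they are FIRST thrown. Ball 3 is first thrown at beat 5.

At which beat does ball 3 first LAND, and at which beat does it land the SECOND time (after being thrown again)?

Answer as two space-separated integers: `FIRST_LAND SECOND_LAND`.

Answer: 7 13

Derivation:
Beat 0 (L): throw ball1 h=2 -> lands@2:L; in-air after throw: [b1@2:L]
Beat 1 (R): throw ball2 h=2 -> lands@3:R; in-air after throw: [b1@2:L b2@3:R]
Beat 2 (L): throw ball1 h=2 -> lands@4:L; in-air after throw: [b2@3:R b1@4:L]
Beat 3 (R): throw ball2 h=6 -> lands@9:R; in-air after throw: [b1@4:L b2@9:R]
Beat 4 (L): throw ball1 h=2 -> lands@6:L; in-air after throw: [b1@6:L b2@9:R]
Beat 5 (R): throw ball3 h=2 -> lands@7:R; in-air after throw: [b1@6:L b3@7:R b2@9:R]
Beat 6 (L): throw ball1 h=2 -> lands@8:L; in-air after throw: [b3@7:R b1@8:L b2@9:R]
Beat 7 (R): throw ball3 h=6 -> lands@13:R; in-air after throw: [b1@8:L b2@9:R b3@13:R]
Beat 8 (L): throw ball1 h=2 -> lands@10:L; in-air after throw: [b2@9:R b1@10:L b3@13:R]
Beat 9 (R): throw ball2 h=2 -> lands@11:R; in-air after throw: [b1@10:L b2@11:R b3@13:R]
Beat 10 (L): throw ball1 h=2 -> lands@12:L; in-air after throw: [b2@11:R b1@12:L b3@13:R]
Beat 11 (R): throw ball2 h=6 -> lands@17:R; in-air after throw: [b1@12:L b3@13:R b2@17:R]
Beat 12 (L): throw ball1 h=2 -> lands@14:L; in-air after throw: [b3@13:R b1@14:L b2@17:R]
Beat 13 (R): throw ball3 h=2 -> lands@15:R; in-air after throw: [b1@14:L b3@15:R b2@17:R]
Ball 3: thrown@5 h=2 -> first land @7; rethrown@7 h=6 -> second land @13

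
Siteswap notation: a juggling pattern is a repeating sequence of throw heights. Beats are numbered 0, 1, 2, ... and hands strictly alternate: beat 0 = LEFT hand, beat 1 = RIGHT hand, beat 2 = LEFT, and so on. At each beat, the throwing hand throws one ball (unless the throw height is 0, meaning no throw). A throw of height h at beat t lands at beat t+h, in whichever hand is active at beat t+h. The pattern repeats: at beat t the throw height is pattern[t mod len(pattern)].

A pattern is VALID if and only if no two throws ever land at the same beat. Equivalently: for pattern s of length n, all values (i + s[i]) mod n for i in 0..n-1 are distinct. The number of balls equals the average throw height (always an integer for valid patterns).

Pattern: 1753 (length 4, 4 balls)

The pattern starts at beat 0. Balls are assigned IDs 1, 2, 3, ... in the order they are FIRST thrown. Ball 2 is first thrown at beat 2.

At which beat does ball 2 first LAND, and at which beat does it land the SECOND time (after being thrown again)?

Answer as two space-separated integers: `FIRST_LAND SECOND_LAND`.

Answer: 7 10

Derivation:
Beat 0 (L): throw ball1 h=1 -> lands@1:R; in-air after throw: [b1@1:R]
Beat 1 (R): throw ball1 h=7 -> lands@8:L; in-air after throw: [b1@8:L]
Beat 2 (L): throw ball2 h=5 -> lands@7:R; in-air after throw: [b2@7:R b1@8:L]
Beat 3 (R): throw ball3 h=3 -> lands@6:L; in-air after throw: [b3@6:L b2@7:R b1@8:L]
Beat 4 (L): throw ball4 h=1 -> lands@5:R; in-air after throw: [b4@5:R b3@6:L b2@7:R b1@8:L]
Beat 5 (R): throw ball4 h=7 -> lands@12:L; in-air after throw: [b3@6:L b2@7:R b1@8:L b4@12:L]
Beat 6 (L): throw ball3 h=5 -> lands@11:R; in-air after throw: [b2@7:R b1@8:L b3@11:R b4@12:L]
Beat 7 (R): throw ball2 h=3 -> lands@10:L; in-air after throw: [b1@8:L b2@10:L b3@11:R b4@12:L]
Beat 8 (L): throw ball1 h=1 -> lands@9:R; in-air after throw: [b1@9:R b2@10:L b3@11:R b4@12:L]
Beat 9 (R): throw ball1 h=7 -> lands@16:L; in-air after throw: [b2@10:L b3@11:R b4@12:L b1@16:L]
Beat 10 (L): throw ball2 h=5 -> lands@15:R; in-air after throw: [b3@11:R b4@12:L b2@15:R b1@16:L]
Ball 2: thrown@2 h=5 -> first land @7; rethrown@7 h=3 -> second land @10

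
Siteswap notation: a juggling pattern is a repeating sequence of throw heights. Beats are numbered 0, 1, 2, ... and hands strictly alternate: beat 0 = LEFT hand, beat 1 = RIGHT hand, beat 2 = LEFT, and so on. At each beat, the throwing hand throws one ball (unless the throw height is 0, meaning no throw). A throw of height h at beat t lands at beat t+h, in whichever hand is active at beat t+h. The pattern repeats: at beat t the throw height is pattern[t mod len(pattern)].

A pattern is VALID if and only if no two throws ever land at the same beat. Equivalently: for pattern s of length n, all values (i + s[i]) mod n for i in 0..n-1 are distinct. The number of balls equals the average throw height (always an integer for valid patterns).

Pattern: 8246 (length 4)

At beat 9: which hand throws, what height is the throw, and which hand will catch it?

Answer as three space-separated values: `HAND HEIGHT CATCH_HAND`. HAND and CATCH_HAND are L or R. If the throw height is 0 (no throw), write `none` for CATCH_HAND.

Beat 9: 9 mod 2 = 1, so hand = R
Throw height = pattern[9 mod 4] = pattern[1] = 2
Lands at beat 9+2=11, 11 mod 2 = 1, so catch hand = R

Answer: R 2 R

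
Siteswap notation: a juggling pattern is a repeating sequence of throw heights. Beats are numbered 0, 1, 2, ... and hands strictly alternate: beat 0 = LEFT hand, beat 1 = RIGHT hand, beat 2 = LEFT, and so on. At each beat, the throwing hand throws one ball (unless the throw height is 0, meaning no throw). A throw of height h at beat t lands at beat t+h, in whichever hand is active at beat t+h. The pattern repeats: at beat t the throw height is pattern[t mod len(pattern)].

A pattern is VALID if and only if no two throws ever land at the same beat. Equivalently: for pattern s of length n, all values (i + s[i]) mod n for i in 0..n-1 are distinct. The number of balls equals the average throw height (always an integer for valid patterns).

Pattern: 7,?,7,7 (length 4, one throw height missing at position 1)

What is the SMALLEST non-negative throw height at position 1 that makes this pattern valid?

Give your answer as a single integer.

i=0: (0 + 7) mod 4 = 3
i=1: s[i]=? (unknown)
i=2: (2 + 7) mod 4 = 1
i=3: (3 + 7) mod 4 = 2
Known residues: [1, 2, 3]; need a permutation of 0..3, so missing residue r = 0
Need (1 + s) mod 4 = 0; smallest s = (0 - 1) mod 4 = 3

Answer: 3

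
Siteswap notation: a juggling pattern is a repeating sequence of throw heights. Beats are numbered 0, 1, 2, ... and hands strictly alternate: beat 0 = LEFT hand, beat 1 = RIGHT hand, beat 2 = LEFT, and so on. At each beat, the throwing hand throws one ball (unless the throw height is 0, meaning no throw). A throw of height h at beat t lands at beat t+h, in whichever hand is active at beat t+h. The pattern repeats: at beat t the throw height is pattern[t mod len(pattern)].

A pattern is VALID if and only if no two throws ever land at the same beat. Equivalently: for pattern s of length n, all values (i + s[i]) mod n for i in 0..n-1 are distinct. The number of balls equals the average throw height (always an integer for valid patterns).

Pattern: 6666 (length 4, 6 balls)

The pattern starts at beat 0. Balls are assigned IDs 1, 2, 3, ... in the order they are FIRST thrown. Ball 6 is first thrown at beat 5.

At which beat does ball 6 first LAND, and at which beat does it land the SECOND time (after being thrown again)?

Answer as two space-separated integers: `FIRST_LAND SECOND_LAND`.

Beat 0 (L): throw ball1 h=6 -> lands@6:L; in-air after throw: [b1@6:L]
Beat 1 (R): throw ball2 h=6 -> lands@7:R; in-air after throw: [b1@6:L b2@7:R]
Beat 2 (L): throw ball3 h=6 -> lands@8:L; in-air after throw: [b1@6:L b2@7:R b3@8:L]
Beat 3 (R): throw ball4 h=6 -> lands@9:R; in-air after throw: [b1@6:L b2@7:R b3@8:L b4@9:R]
Beat 4 (L): throw ball5 h=6 -> lands@10:L; in-air after throw: [b1@6:L b2@7:R b3@8:L b4@9:R b5@10:L]
Beat 5 (R): throw ball6 h=6 -> lands@11:R; in-air after throw: [b1@6:L b2@7:R b3@8:L b4@9:R b5@10:L b6@11:R]
Beat 6 (L): throw ball1 h=6 -> lands@12:L; in-air after throw: [b2@7:R b3@8:L b4@9:R b5@10:L b6@11:R b1@12:L]
Beat 7 (R): throw ball2 h=6 -> lands@13:R; in-air after throw: [b3@8:L b4@9:R b5@10:L b6@11:R b1@12:L b2@13:R]
Beat 8 (L): throw ball3 h=6 -> lands@14:L; in-air after throw: [b4@9:R b5@10:L b6@11:R b1@12:L b2@13:R b3@14:L]
Beat 9 (R): throw ball4 h=6 -> lands@15:R; in-air after throw: [b5@10:L b6@11:R b1@12:L b2@13:R b3@14:L b4@15:R]
Beat 10 (L): throw ball5 h=6 -> lands@16:L; in-air after throw: [b6@11:R b1@12:L b2@13:R b3@14:L b4@15:R b5@16:L]
Beat 11 (R): throw ball6 h=6 -> lands@17:R; in-air after throw: [b1@12:L b2@13:R b3@14:L b4@15:R b5@16:L b6@17:R]
Beat 12 (L): throw ball1 h=6 -> lands@18:L; in-air after throw: [b2@13:R b3@14:L b4@15:R b5@16:L b6@17:R b1@18:L]
Beat 13 (R): throw ball2 h=6 -> lands@19:R; in-air after throw: [b3@14:L b4@15:R b5@16:L b6@17:R b1@18:L b2@19:R]
Beat 14 (L): throw ball3 h=6 -> lands@20:L; in-air after throw: [b4@15:R b5@16:L b6@17:R b1@18:L b2@19:R b3@20:L]
Beat 15 (R): throw ball4 h=6 -> lands@21:R; in-air after throw: [b5@16:L b6@17:R b1@18:L b2@19:R b3@20:L b4@21:R]
Beat 16 (L): throw ball5 h=6 -> lands@22:L; in-air after throw: [b6@17:R b1@18:L b2@19:R b3@20:L b4@21:R b5@22:L]
Beat 17 (R): throw ball6 h=6 -> lands@23:R; in-air after throw: [b1@18:L b2@19:R b3@20:L b4@21:R b5@22:L b6@23:R]
Ball 6: thrown@5 h=6 -> first land @11; rethrown@11 h=6 -> second land @17

Answer: 11 17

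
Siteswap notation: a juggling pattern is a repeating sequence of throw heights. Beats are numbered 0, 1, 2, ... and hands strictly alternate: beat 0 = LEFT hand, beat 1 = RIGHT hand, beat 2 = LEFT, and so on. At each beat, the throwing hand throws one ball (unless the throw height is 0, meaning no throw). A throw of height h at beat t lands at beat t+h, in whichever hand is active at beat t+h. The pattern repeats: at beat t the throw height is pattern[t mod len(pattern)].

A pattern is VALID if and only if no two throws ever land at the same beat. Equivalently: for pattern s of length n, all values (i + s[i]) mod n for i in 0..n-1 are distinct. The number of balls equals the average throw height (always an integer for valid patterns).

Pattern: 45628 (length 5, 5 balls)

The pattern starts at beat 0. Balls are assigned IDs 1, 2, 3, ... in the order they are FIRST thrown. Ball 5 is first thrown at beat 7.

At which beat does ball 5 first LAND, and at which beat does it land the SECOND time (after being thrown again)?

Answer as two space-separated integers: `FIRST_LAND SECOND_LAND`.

Answer: 13 15

Derivation:
Beat 0 (L): throw ball1 h=4 -> lands@4:L; in-air after throw: [b1@4:L]
Beat 1 (R): throw ball2 h=5 -> lands@6:L; in-air after throw: [b1@4:L b2@6:L]
Beat 2 (L): throw ball3 h=6 -> lands@8:L; in-air after throw: [b1@4:L b2@6:L b3@8:L]
Beat 3 (R): throw ball4 h=2 -> lands@5:R; in-air after throw: [b1@4:L b4@5:R b2@6:L b3@8:L]
Beat 4 (L): throw ball1 h=8 -> lands@12:L; in-air after throw: [b4@5:R b2@6:L b3@8:L b1@12:L]
Beat 5 (R): throw ball4 h=4 -> lands@9:R; in-air after throw: [b2@6:L b3@8:L b4@9:R b1@12:L]
Beat 6 (L): throw ball2 h=5 -> lands@11:R; in-air after throw: [b3@8:L b4@9:R b2@11:R b1@12:L]
Beat 7 (R): throw ball5 h=6 -> lands@13:R; in-air after throw: [b3@8:L b4@9:R b2@11:R b1@12:L b5@13:R]
Beat 8 (L): throw ball3 h=2 -> lands@10:L; in-air after throw: [b4@9:R b3@10:L b2@11:R b1@12:L b5@13:R]
Beat 9 (R): throw ball4 h=8 -> lands@17:R; in-air after throw: [b3@10:L b2@11:R b1@12:L b5@13:R b4@17:R]
Beat 10 (L): throw ball3 h=4 -> lands@14:L; in-air after throw: [b2@11:R b1@12:L b5@13:R b3@14:L b4@17:R]
Beat 11 (R): throw ball2 h=5 -> lands@16:L; in-air after throw: [b1@12:L b5@13:R b3@14:L b2@16:L b4@17:R]
Beat 12 (L): throw ball1 h=6 -> lands@18:L; in-air after throw: [b5@13:R b3@14:L b2@16:L b4@17:R b1@18:L]
Beat 13 (R): throw ball5 h=2 -> lands@15:R; in-air after throw: [b3@14:L b5@15:R b2@16:L b4@17:R b1@18:L]
Beat 14 (L): throw ball3 h=8 -> lands@22:L; in-air after throw: [b5@15:R b2@16:L b4@17:R b1@18:L b3@22:L]
Beat 15 (R): throw ball5 h=4 -> lands@19:R; in-air after throw: [b2@16:L b4@17:R b1@18:L b5@19:R b3@22:L]
Ball 5: thrown@7 h=6 -> first land @13; rethrown@13 h=2 -> second land @15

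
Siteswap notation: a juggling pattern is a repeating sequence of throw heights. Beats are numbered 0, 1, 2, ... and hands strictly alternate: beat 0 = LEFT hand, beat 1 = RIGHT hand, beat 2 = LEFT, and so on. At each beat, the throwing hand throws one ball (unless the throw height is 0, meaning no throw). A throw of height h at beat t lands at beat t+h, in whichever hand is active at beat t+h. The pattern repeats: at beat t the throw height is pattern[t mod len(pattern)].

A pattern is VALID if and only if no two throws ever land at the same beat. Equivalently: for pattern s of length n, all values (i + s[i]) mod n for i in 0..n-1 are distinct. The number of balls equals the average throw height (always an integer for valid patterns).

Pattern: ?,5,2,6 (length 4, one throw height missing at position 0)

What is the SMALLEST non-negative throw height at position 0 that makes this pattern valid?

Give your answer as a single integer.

i=0: s[i]=? (unknown)
i=1: (1 + 5) mod 4 = 2
i=2: (2 + 2) mod 4 = 0
i=3: (3 + 6) mod 4 = 1
Known residues: [0, 1, 2]; need a permutation of 0..3, so missing residue r = 3
Need (0 + s) mod 4 = 3; smallest s = (3 - 0) mod 4 = 3

Answer: 3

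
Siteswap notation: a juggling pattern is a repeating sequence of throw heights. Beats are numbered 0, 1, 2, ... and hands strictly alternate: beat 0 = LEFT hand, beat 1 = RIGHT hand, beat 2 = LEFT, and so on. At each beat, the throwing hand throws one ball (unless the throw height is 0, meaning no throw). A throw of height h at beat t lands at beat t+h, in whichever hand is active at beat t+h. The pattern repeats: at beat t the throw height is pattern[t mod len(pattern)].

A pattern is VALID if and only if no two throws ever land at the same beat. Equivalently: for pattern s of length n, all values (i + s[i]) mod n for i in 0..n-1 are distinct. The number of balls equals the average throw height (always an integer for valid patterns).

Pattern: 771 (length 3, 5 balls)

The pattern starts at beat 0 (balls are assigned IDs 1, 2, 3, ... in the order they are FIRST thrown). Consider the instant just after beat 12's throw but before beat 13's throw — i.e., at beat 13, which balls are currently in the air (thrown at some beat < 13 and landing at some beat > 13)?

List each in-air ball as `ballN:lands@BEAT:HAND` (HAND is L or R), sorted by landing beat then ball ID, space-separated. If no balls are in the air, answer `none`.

Beat 0 (L): throw ball1 h=7 -> lands@7:R; in-air after throw: [b1@7:R]
Beat 1 (R): throw ball2 h=7 -> lands@8:L; in-air after throw: [b1@7:R b2@8:L]
Beat 2 (L): throw ball3 h=1 -> lands@3:R; in-air after throw: [b3@3:R b1@7:R b2@8:L]
Beat 3 (R): throw ball3 h=7 -> lands@10:L; in-air after throw: [b1@7:R b2@8:L b3@10:L]
Beat 4 (L): throw ball4 h=7 -> lands@11:R; in-air after throw: [b1@7:R b2@8:L b3@10:L b4@11:R]
Beat 5 (R): throw ball5 h=1 -> lands@6:L; in-air after throw: [b5@6:L b1@7:R b2@8:L b3@10:L b4@11:R]
Beat 6 (L): throw ball5 h=7 -> lands@13:R; in-air after throw: [b1@7:R b2@8:L b3@10:L b4@11:R b5@13:R]
Beat 7 (R): throw ball1 h=7 -> lands@14:L; in-air after throw: [b2@8:L b3@10:L b4@11:R b5@13:R b1@14:L]
Beat 8 (L): throw ball2 h=1 -> lands@9:R; in-air after throw: [b2@9:R b3@10:L b4@11:R b5@13:R b1@14:L]
Beat 9 (R): throw ball2 h=7 -> lands@16:L; in-air after throw: [b3@10:L b4@11:R b5@13:R b1@14:L b2@16:L]
Beat 10 (L): throw ball3 h=7 -> lands@17:R; in-air after throw: [b4@11:R b5@13:R b1@14:L b2@16:L b3@17:R]
Beat 11 (R): throw ball4 h=1 -> lands@12:L; in-air after throw: [b4@12:L b5@13:R b1@14:L b2@16:L b3@17:R]
Beat 12 (L): throw ball4 h=7 -> lands@19:R; in-air after throw: [b5@13:R b1@14:L b2@16:L b3@17:R b4@19:R]
Beat 13 (R): throw ball5 h=7 -> lands@20:L; in-air after throw: [b1@14:L b2@16:L b3@17:R b4@19:R b5@20:L]

Answer: ball1:lands@14:L ball2:lands@16:L ball3:lands@17:R ball4:lands@19:R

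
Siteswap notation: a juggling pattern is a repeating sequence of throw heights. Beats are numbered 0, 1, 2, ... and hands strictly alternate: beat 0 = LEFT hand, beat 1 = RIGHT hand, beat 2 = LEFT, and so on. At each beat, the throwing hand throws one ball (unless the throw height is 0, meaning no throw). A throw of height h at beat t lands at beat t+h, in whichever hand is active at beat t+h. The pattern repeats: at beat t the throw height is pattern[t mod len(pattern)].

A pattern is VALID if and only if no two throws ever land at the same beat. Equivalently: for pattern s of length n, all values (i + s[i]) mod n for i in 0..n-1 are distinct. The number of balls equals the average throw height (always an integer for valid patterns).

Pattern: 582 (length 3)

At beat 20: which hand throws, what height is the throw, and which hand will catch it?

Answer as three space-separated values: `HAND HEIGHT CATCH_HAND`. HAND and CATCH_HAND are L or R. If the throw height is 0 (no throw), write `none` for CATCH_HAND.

Answer: L 2 L

Derivation:
Beat 20: 20 mod 2 = 0, so hand = L
Throw height = pattern[20 mod 3] = pattern[2] = 2
Lands at beat 20+2=22, 22 mod 2 = 0, so catch hand = L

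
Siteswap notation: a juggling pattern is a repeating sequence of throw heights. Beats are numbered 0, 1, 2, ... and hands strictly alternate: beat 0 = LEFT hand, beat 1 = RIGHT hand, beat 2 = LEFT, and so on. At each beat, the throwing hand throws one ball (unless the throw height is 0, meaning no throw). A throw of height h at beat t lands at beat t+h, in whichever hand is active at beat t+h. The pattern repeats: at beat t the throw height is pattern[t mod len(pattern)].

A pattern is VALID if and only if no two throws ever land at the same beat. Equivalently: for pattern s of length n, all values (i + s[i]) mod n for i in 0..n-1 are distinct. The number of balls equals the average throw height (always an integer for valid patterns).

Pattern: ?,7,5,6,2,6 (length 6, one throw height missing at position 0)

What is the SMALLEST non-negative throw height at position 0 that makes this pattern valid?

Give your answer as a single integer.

Answer: 4

Derivation:
i=0: s[i]=? (unknown)
i=1: (1 + 7) mod 6 = 2
i=2: (2 + 5) mod 6 = 1
i=3: (3 + 6) mod 6 = 3
i=4: (4 + 2) mod 6 = 0
i=5: (5 + 6) mod 6 = 5
Known residues: [0, 1, 2, 3, 5]; need a permutation of 0..5, so missing residue r = 4
Need (0 + s) mod 6 = 4; smallest s = (4 - 0) mod 6 = 4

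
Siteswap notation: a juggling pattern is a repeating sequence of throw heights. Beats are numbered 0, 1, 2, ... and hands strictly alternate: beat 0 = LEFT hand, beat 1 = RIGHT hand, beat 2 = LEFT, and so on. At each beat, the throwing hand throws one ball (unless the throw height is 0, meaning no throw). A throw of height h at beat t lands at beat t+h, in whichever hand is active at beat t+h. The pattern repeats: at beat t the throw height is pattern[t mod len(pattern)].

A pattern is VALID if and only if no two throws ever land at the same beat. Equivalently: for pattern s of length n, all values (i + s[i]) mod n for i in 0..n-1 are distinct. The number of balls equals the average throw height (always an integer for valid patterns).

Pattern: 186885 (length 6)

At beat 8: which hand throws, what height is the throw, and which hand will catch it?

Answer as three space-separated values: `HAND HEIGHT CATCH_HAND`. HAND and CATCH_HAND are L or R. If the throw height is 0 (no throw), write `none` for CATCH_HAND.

Answer: L 6 L

Derivation:
Beat 8: 8 mod 2 = 0, so hand = L
Throw height = pattern[8 mod 6] = pattern[2] = 6
Lands at beat 8+6=14, 14 mod 2 = 0, so catch hand = L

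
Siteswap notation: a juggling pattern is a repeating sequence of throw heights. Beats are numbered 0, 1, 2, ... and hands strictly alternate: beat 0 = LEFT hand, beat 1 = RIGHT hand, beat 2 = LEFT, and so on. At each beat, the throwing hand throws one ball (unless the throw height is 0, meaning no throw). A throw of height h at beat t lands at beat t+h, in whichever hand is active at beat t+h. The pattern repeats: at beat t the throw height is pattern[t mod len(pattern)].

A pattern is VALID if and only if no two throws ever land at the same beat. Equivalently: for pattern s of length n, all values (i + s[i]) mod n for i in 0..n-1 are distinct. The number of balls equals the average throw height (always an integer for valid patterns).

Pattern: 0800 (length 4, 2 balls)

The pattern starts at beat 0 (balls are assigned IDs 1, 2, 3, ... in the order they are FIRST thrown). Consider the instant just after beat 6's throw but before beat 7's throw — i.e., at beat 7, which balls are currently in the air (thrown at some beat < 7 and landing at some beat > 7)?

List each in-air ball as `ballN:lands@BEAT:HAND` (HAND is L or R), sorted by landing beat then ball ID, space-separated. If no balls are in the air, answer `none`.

Beat 1 (R): throw ball1 h=8 -> lands@9:R; in-air after throw: [b1@9:R]
Beat 5 (R): throw ball2 h=8 -> lands@13:R; in-air after throw: [b1@9:R b2@13:R]

Answer: ball1:lands@9:R ball2:lands@13:R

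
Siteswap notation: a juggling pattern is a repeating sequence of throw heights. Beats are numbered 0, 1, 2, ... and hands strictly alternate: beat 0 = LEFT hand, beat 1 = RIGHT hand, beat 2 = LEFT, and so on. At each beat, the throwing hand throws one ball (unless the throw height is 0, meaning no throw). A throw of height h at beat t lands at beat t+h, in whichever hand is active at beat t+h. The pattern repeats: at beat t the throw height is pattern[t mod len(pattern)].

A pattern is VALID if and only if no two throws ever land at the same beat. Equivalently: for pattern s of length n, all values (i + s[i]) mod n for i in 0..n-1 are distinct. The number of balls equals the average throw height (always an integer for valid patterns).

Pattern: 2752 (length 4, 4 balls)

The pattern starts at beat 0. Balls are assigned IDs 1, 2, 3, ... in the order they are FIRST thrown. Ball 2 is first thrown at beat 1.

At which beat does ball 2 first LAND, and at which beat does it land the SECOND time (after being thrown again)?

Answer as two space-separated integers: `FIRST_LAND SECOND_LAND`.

Beat 0 (L): throw ball1 h=2 -> lands@2:L; in-air after throw: [b1@2:L]
Beat 1 (R): throw ball2 h=7 -> lands@8:L; in-air after throw: [b1@2:L b2@8:L]
Beat 2 (L): throw ball1 h=5 -> lands@7:R; in-air after throw: [b1@7:R b2@8:L]
Beat 3 (R): throw ball3 h=2 -> lands@5:R; in-air after throw: [b3@5:R b1@7:R b2@8:L]
Beat 4 (L): throw ball4 h=2 -> lands@6:L; in-air after throw: [b3@5:R b4@6:L b1@7:R b2@8:L]
Beat 5 (R): throw ball3 h=7 -> lands@12:L; in-air after throw: [b4@6:L b1@7:R b2@8:L b3@12:L]
Beat 6 (L): throw ball4 h=5 -> lands@11:R; in-air after throw: [b1@7:R b2@8:L b4@11:R b3@12:L]
Beat 7 (R): throw ball1 h=2 -> lands@9:R; in-air after throw: [b2@8:L b1@9:R b4@11:R b3@12:L]
Beat 8 (L): throw ball2 h=2 -> lands@10:L; in-air after throw: [b1@9:R b2@10:L b4@11:R b3@12:L]
Beat 9 (R): throw ball1 h=7 -> lands@16:L; in-air after throw: [b2@10:L b4@11:R b3@12:L b1@16:L]
Beat 10 (L): throw ball2 h=5 -> lands@15:R; in-air after throw: [b4@11:R b3@12:L b2@15:R b1@16:L]
Ball 2: thrown@1 h=7 -> first land @8; rethrown@8 h=2 -> second land @10

Answer: 8 10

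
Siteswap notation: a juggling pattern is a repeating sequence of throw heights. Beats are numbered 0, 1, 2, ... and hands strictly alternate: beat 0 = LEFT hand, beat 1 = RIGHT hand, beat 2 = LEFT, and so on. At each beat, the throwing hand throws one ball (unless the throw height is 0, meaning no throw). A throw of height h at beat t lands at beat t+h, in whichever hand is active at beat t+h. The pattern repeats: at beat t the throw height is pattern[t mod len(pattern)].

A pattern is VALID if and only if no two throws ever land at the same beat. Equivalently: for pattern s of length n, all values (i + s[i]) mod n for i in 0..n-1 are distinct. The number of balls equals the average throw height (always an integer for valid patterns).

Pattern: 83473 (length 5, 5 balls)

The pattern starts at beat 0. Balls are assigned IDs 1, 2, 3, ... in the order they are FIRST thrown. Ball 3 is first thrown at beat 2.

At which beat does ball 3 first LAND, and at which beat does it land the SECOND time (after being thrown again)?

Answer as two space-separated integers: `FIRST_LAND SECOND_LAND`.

Answer: 6 9

Derivation:
Beat 0 (L): throw ball1 h=8 -> lands@8:L; in-air after throw: [b1@8:L]
Beat 1 (R): throw ball2 h=3 -> lands@4:L; in-air after throw: [b2@4:L b1@8:L]
Beat 2 (L): throw ball3 h=4 -> lands@6:L; in-air after throw: [b2@4:L b3@6:L b1@8:L]
Beat 3 (R): throw ball4 h=7 -> lands@10:L; in-air after throw: [b2@4:L b3@6:L b1@8:L b4@10:L]
Beat 4 (L): throw ball2 h=3 -> lands@7:R; in-air after throw: [b3@6:L b2@7:R b1@8:L b4@10:L]
Beat 5 (R): throw ball5 h=8 -> lands@13:R; in-air after throw: [b3@6:L b2@7:R b1@8:L b4@10:L b5@13:R]
Beat 6 (L): throw ball3 h=3 -> lands@9:R; in-air after throw: [b2@7:R b1@8:L b3@9:R b4@10:L b5@13:R]
Beat 7 (R): throw ball2 h=4 -> lands@11:R; in-air after throw: [b1@8:L b3@9:R b4@10:L b2@11:R b5@13:R]
Beat 8 (L): throw ball1 h=7 -> lands@15:R; in-air after throw: [b3@9:R b4@10:L b2@11:R b5@13:R b1@15:R]
Beat 9 (R): throw ball3 h=3 -> lands@12:L; in-air after throw: [b4@10:L b2@11:R b3@12:L b5@13:R b1@15:R]
Ball 3: thrown@2 h=4 -> first land @6; rethrown@6 h=3 -> second land @9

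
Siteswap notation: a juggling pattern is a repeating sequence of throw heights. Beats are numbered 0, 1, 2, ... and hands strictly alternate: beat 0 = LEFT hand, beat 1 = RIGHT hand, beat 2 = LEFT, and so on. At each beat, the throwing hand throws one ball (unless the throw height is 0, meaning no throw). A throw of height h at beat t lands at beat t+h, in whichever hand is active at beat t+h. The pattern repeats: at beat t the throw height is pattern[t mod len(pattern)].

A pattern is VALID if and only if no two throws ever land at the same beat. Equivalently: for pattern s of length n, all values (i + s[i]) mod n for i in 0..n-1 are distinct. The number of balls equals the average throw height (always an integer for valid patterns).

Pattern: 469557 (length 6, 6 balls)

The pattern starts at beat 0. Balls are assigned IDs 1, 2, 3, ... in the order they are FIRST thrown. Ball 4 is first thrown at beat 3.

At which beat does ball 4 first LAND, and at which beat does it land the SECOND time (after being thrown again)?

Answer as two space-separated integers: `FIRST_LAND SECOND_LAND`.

Answer: 8 17

Derivation:
Beat 0 (L): throw ball1 h=4 -> lands@4:L; in-air after throw: [b1@4:L]
Beat 1 (R): throw ball2 h=6 -> lands@7:R; in-air after throw: [b1@4:L b2@7:R]
Beat 2 (L): throw ball3 h=9 -> lands@11:R; in-air after throw: [b1@4:L b2@7:R b3@11:R]
Beat 3 (R): throw ball4 h=5 -> lands@8:L; in-air after throw: [b1@4:L b2@7:R b4@8:L b3@11:R]
Beat 4 (L): throw ball1 h=5 -> lands@9:R; in-air after throw: [b2@7:R b4@8:L b1@9:R b3@11:R]
Beat 5 (R): throw ball5 h=7 -> lands@12:L; in-air after throw: [b2@7:R b4@8:L b1@9:R b3@11:R b5@12:L]
Beat 6 (L): throw ball6 h=4 -> lands@10:L; in-air after throw: [b2@7:R b4@8:L b1@9:R b6@10:L b3@11:R b5@12:L]
Beat 7 (R): throw ball2 h=6 -> lands@13:R; in-air after throw: [b4@8:L b1@9:R b6@10:L b3@11:R b5@12:L b2@13:R]
Beat 8 (L): throw ball4 h=9 -> lands@17:R; in-air after throw: [b1@9:R b6@10:L b3@11:R b5@12:L b2@13:R b4@17:R]
Beat 9 (R): throw ball1 h=5 -> lands@14:L; in-air after throw: [b6@10:L b3@11:R b5@12:L b2@13:R b1@14:L b4@17:R]
Beat 10 (L): throw ball6 h=5 -> lands@15:R; in-air after throw: [b3@11:R b5@12:L b2@13:R b1@14:L b6@15:R b4@17:R]
Beat 11 (R): throw ball3 h=7 -> lands@18:L; in-air after throw: [b5@12:L b2@13:R b1@14:L b6@15:R b4@17:R b3@18:L]
Beat 12 (L): throw ball5 h=4 -> lands@16:L; in-air after throw: [b2@13:R b1@14:L b6@15:R b5@16:L b4@17:R b3@18:L]
Beat 13 (R): throw ball2 h=6 -> lands@19:R; in-air after throw: [b1@14:L b6@15:R b5@16:L b4@17:R b3@18:L b2@19:R]
Beat 14 (L): throw ball1 h=9 -> lands@23:R; in-air after throw: [b6@15:R b5@16:L b4@17:R b3@18:L b2@19:R b1@23:R]
Beat 15 (R): throw ball6 h=5 -> lands@20:L; in-air after throw: [b5@16:L b4@17:R b3@18:L b2@19:R b6@20:L b1@23:R]
Ball 4: thrown@3 h=5 -> first land @8; rethrown@8 h=9 -> second land @17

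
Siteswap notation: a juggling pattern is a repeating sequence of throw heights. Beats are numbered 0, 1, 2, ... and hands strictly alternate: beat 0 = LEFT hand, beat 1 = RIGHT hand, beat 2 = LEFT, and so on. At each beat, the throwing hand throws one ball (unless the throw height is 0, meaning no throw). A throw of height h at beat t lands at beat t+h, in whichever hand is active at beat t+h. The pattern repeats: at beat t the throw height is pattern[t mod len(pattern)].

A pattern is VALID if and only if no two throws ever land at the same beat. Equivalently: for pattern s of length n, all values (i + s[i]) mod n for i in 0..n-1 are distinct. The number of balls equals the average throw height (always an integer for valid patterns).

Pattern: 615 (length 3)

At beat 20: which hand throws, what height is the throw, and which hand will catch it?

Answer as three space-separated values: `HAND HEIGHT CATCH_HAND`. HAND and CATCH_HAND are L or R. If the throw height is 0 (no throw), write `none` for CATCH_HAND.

Beat 20: 20 mod 2 = 0, so hand = L
Throw height = pattern[20 mod 3] = pattern[2] = 5
Lands at beat 20+5=25, 25 mod 2 = 1, so catch hand = R

Answer: L 5 R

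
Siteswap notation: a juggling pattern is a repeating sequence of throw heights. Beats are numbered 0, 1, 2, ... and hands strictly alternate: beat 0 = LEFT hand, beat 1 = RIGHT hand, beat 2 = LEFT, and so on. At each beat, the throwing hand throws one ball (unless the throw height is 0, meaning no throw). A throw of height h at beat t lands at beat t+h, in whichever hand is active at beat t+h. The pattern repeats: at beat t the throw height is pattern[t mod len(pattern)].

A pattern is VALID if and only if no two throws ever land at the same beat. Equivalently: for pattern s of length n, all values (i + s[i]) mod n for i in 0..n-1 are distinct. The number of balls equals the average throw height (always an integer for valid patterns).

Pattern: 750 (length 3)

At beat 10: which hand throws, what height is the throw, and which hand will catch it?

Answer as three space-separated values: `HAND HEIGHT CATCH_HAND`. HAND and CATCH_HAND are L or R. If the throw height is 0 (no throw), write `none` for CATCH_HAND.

Answer: L 5 R

Derivation:
Beat 10: 10 mod 2 = 0, so hand = L
Throw height = pattern[10 mod 3] = pattern[1] = 5
Lands at beat 10+5=15, 15 mod 2 = 1, so catch hand = R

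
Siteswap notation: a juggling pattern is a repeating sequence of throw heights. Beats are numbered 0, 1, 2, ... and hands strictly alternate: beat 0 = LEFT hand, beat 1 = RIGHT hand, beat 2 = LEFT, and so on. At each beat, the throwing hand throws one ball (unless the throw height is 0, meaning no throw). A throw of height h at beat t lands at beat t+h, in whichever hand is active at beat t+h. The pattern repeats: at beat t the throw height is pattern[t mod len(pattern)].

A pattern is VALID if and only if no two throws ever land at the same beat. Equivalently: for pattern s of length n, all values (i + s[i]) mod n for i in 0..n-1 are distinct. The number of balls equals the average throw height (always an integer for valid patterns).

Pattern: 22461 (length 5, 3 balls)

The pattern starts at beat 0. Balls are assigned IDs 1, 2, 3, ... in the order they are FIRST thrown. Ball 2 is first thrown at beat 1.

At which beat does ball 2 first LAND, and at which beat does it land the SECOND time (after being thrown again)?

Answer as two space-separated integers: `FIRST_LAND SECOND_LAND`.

Beat 0 (L): throw ball1 h=2 -> lands@2:L; in-air after throw: [b1@2:L]
Beat 1 (R): throw ball2 h=2 -> lands@3:R; in-air after throw: [b1@2:L b2@3:R]
Beat 2 (L): throw ball1 h=4 -> lands@6:L; in-air after throw: [b2@3:R b1@6:L]
Beat 3 (R): throw ball2 h=6 -> lands@9:R; in-air after throw: [b1@6:L b2@9:R]
Beat 4 (L): throw ball3 h=1 -> lands@5:R; in-air after throw: [b3@5:R b1@6:L b2@9:R]
Beat 5 (R): throw ball3 h=2 -> lands@7:R; in-air after throw: [b1@6:L b3@7:R b2@9:R]
Beat 6 (L): throw ball1 h=2 -> lands@8:L; in-air after throw: [b3@7:R b1@8:L b2@9:R]
Beat 7 (R): throw ball3 h=4 -> lands@11:R; in-air after throw: [b1@8:L b2@9:R b3@11:R]
Beat 8 (L): throw ball1 h=6 -> lands@14:L; in-air after throw: [b2@9:R b3@11:R b1@14:L]
Beat 9 (R): throw ball2 h=1 -> lands@10:L; in-air after throw: [b2@10:L b3@11:R b1@14:L]
Ball 2: thrown@1 h=2 -> first land @3; rethrown@3 h=6 -> second land @9

Answer: 3 9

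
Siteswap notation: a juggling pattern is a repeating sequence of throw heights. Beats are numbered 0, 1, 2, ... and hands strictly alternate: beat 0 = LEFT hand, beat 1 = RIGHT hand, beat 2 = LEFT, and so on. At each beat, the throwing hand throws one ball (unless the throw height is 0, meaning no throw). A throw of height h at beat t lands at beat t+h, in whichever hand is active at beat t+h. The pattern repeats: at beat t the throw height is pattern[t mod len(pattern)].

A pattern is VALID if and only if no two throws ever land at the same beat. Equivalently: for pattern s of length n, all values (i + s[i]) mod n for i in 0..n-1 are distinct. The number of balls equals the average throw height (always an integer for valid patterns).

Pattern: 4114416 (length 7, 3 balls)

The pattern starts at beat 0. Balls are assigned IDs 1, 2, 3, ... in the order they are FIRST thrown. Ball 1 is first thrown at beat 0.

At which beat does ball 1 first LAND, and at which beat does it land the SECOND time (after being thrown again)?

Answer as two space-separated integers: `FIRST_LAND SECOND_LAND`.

Answer: 4 8

Derivation:
Beat 0 (L): throw ball1 h=4 -> lands@4:L; in-air after throw: [b1@4:L]
Beat 1 (R): throw ball2 h=1 -> lands@2:L; in-air after throw: [b2@2:L b1@4:L]
Beat 2 (L): throw ball2 h=1 -> lands@3:R; in-air after throw: [b2@3:R b1@4:L]
Beat 3 (R): throw ball2 h=4 -> lands@7:R; in-air after throw: [b1@4:L b2@7:R]
Beat 4 (L): throw ball1 h=4 -> lands@8:L; in-air after throw: [b2@7:R b1@8:L]
Beat 5 (R): throw ball3 h=1 -> lands@6:L; in-air after throw: [b3@6:L b2@7:R b1@8:L]
Beat 6 (L): throw ball3 h=6 -> lands@12:L; in-air after throw: [b2@7:R b1@8:L b3@12:L]
Beat 7 (R): throw ball2 h=4 -> lands@11:R; in-air after throw: [b1@8:L b2@11:R b3@12:L]
Beat 8 (L): throw ball1 h=1 -> lands@9:R; in-air after throw: [b1@9:R b2@11:R b3@12:L]
Ball 1: thrown@0 h=4 -> first land @4; rethrown@4 h=4 -> second land @8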